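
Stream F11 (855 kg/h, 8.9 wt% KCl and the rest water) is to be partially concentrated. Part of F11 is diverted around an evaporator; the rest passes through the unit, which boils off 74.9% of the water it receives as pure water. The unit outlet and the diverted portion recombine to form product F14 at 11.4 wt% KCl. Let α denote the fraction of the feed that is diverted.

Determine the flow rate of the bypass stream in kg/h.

All 855×0.089 = 76.095 kg/h of KCl reaches F14, so F14 = 76.095/0.114 = 667.5 kg/h and vapour = 187.5 kg/h.
The evaporator receives (1−α)·855 of feed at 0.911 water and removes 0.749 of that water:
0.749×0.911×(1−α)×855 = 187.5
(1−α) = 187.5/583.4 = 0.3214;  α = 0.6786.
Bypass flow = 0.6786×855 = 580.21 kg/h.

580.2 kg/h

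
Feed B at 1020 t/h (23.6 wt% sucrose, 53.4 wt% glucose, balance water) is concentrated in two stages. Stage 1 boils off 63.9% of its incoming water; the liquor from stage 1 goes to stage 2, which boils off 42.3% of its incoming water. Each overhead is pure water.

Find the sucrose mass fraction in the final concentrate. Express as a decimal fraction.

water in feed = 1020×0.230 = 234.6 t/h.
After stage 1: water left = (1−0.639)×234.6 = 84.691; stream total = 870.09 t/h.
After stage 2: water left = (1−0.423)×84.691 = 48.866; final concentrate = 834.27 t/h.
sucrose fraction = 240.72/834.27 = 0.289.

0.289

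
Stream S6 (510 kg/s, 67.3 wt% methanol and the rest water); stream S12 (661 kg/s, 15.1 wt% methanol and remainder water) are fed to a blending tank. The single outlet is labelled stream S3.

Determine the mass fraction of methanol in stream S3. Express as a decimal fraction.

0.378

Total flow out = 510 + 661 = 1171 kg/s.
methanol in = 510×0.673 + 661×0.151 = 443.04 kg/s.
methanol mass fraction in S3 = 443.04/1171 = 0.378.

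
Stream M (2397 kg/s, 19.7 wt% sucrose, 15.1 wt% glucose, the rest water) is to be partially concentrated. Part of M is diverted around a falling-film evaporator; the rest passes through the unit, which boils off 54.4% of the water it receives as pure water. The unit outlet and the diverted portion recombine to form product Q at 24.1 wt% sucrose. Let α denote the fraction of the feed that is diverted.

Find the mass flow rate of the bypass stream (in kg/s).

All 2397×0.197 = 472.21 kg/s of sucrose reaches Q, so Q = 472.21/0.241 = 1959.4 kg/s and vapour = 437.63 kg/s.
The evaporator receives (1−α)·2397 of feed at 0.652 water and removes 0.544 of that water:
0.544×0.652×(1−α)×2397 = 437.63
(1−α) = 437.63/850.19 = 0.5147;  α = 0.4853.
Bypass flow = 0.4853×2397 = 1163.2 kg/s.

1163 kg/s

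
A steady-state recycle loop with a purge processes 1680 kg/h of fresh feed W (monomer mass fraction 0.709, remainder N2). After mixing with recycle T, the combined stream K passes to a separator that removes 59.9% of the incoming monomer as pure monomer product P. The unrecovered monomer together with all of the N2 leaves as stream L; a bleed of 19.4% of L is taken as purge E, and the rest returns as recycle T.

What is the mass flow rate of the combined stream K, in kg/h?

4280 kg/h

N2 enters only via W and leaves only via the purge: 1680×0.291 = 0.194×(N2 in L), and the separator passes all N2, so N2 in K = N2 in L = 2520 kg/h.
monomer in K: m_A = 1680×0.709 + (1−0.194)·(1−0.599)·m_A, so m_A = 1191.1/0.6768 = 1759.9 kg/h.
K = 1759.9 + 2520 = 4279.9 kg/h.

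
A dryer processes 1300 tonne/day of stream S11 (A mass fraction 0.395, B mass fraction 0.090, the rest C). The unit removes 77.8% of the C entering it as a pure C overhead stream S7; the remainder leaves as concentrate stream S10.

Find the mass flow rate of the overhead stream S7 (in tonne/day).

520.9 tonne/day

C entering = 1300×0.515 = 669.5 tonne/day; overhead removed = 0.778×669.5 = 520.87 tonne/day.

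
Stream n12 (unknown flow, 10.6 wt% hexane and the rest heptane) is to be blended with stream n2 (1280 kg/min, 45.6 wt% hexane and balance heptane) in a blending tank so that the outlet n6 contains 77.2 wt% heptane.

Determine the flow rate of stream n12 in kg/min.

Let n12 be the unknown flow. Total out = 1280 + n12.
heptane balance: 696.32 + 0.894·n12 = 0.772·(1280 + n12)
(0.894 − 0.772)·n12 = 0.772×1280 − 696.32 = 291.84
n12 = 291.84 / 0.122 = 2392.1 kg/min

2392 kg/min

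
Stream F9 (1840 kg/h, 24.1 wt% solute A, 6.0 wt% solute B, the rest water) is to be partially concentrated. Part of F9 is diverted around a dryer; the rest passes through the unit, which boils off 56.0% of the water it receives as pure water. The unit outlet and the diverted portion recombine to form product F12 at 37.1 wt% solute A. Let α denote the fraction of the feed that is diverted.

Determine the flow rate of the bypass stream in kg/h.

192.9 kg/h

All 1840×0.241 = 443.44 kg/h of solute A reaches F12, so F12 = 443.44/0.371 = 1195.3 kg/h and vapour = 644.74 kg/h.
The evaporator receives (1−α)·1840 of feed at 0.699 water and removes 0.560 of that water:
0.560×0.699×(1−α)×1840 = 644.74
(1−α) = 644.74/720.25 = 0.8952;  α = 0.1048.
Bypass flow = 0.1048×1840 = 192.89 kg/h.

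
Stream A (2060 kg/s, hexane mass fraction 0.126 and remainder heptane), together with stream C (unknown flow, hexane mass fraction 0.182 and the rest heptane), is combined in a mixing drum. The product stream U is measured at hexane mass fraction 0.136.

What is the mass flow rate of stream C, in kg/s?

Let C be the unknown flow. Total out = 2060 + C.
hexane balance: 259.56 + 0.182·C = 0.136·(2060 + C)
(0.182 − 0.136)·C = 0.136×2060 − 259.56 = 20.6
C = 20.6 / 0.046 = 447.83 kg/s

447.8 kg/s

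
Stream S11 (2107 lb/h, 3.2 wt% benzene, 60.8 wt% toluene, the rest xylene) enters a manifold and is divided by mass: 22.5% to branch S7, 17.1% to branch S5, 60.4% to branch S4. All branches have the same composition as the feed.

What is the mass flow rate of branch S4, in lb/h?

1273 lb/h

Branch S4 flow = 0.604×2107 = 1272.6 lb/h.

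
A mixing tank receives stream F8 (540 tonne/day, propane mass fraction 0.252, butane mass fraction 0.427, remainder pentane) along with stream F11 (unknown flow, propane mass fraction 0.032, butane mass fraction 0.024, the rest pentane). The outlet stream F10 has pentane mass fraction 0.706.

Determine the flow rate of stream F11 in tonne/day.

Let F11 be the unknown flow. Total out = 540 + F11.
pentane balance: 173.34 + 0.944·F11 = 0.706·(540 + F11)
(0.944 − 0.706)·F11 = 0.706×540 − 173.34 = 207.9
F11 = 207.9 / 0.238 = 873.53 tonne/day

873.5 tonne/day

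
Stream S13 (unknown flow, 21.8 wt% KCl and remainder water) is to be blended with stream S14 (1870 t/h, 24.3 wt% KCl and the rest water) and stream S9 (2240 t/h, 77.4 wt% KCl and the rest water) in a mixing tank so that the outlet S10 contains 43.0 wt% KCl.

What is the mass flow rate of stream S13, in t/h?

1985 t/h

Let S13 be the unknown flow. Total out = 4110 + S13.
KCl balance: 2188.2 + 0.218·S13 = 0.430·(4110 + S13)
(0.218 − 0.430)·S13 = 0.430×4110 − 2188.2 = -420.87
S13 = -420.87 / -0.212 = 1985.2 t/h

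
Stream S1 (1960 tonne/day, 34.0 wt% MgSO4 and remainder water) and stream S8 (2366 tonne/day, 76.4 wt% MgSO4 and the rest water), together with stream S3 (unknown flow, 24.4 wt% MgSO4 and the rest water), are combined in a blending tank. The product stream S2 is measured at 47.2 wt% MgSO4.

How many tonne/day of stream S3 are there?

1895 tonne/day

Let S3 be the unknown flow. Total out = 4326 + S3.
MgSO4 balance: 2474 + 0.244·S3 = 0.472·(4326 + S3)
(0.244 − 0.472)·S3 = 0.472×4326 − 2474 = -432.15
S3 = -432.15 / -0.228 = 1895.4 tonne/day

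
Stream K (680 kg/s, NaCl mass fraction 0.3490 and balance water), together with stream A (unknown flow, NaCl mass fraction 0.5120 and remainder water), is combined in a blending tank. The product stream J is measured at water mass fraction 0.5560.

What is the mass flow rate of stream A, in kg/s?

Let A be the unknown flow. Total out = 680 + A.
water balance: 442.68 + 0.488·A = 0.556·(680 + A)
(0.488 − 0.556)·A = 0.556×680 − 442.68 = -64.6
A = -64.6 / -0.068 = 950 kg/s

950 kg/s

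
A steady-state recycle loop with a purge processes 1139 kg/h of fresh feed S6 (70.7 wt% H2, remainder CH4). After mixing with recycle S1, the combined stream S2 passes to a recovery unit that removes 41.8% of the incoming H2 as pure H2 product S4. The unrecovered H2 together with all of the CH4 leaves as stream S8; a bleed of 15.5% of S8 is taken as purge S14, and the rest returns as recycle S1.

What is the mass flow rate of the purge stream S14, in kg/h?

CH4 enters only via S6 and leaves only via the purge: 1139×0.293 = 0.155×(CH4 in S8), and the recovery unit passes all CH4, so CH4 in S2 = CH4 in S8 = 2153.1 kg/h.
H2 in S2: m_A = 1139×0.707 + (1−0.155)·(1−0.418)·m_A, so m_A = 805.27/0.5082 = 1584.5 kg/h.
S8 = (1−0.418)×1584.5 + 2153.1 = 3075.3 kg/h.
Purge S14 = 0.155×3075.3 = 476.67 kg/h.

476.7 kg/h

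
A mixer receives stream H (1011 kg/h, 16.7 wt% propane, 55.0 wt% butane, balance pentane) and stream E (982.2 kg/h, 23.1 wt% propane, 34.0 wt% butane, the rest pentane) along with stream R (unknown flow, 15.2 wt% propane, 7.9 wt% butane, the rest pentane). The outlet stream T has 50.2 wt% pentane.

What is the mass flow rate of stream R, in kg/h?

Let R be the unknown flow. Total out = 1993.2 + R.
pentane balance: 707.48 + 0.769·R = 0.502·(1993.2 + R)
(0.769 − 0.502)·R = 0.502×1993.2 − 707.48 = 293.11
R = 293.11 / 0.267 = 1097.8 kg/h

1098 kg/h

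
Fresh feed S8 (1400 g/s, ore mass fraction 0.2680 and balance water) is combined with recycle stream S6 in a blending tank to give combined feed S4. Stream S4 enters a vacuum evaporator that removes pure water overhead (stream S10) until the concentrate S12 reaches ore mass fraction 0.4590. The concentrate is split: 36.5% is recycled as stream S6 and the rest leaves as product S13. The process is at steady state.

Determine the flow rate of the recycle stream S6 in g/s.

469.9 g/s

Overall ore balance (none leaves overhead): ore in fresh feed = ore in product, i.e. 1400×0.268 = (1−0.365)·S12·0.459.
S12 = 375.2/(0.459×0.635) = 1287.3 g/s.
Recycle S6 = 0.365×1287.3 = 469.86 g/s.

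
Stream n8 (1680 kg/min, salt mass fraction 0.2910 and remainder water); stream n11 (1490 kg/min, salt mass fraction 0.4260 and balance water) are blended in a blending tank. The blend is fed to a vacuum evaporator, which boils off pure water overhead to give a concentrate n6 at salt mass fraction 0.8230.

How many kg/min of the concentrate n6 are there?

1365 kg/min

salt entering = 1680×0.291 + 1490×0.426 = 1123.6 kg/min.
All salt reports to n6, so n6 = 1123.6/0.823 = 1365.3 kg/min.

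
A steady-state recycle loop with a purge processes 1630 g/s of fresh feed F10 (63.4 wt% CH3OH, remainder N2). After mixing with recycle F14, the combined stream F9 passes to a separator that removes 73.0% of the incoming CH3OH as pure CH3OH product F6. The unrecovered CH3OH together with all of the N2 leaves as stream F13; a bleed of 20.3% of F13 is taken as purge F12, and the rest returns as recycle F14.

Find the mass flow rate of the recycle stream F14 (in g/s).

N2 enters only via F10 and leaves only via the purge: 1630×0.366 = 0.203×(N2 in F13), and the separator passes all N2, so N2 in F9 = N2 in F13 = 2938.8 g/s.
CH3OH in F9: m_A = 1630×0.634 + (1−0.203)·(1−0.730)·m_A, so m_A = 1033.4/0.7848 = 1316.8 g/s.
F13 = (1−0.730)×1316.8 + 2938.8 = 3294.3 g/s.
Recycle F14 = (1−0.203)×3294.3 = 2625.6 g/s.

2626 g/s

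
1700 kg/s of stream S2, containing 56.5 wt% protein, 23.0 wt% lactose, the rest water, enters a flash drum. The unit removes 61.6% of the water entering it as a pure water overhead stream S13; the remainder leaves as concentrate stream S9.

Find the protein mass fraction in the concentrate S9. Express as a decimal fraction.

0.647

protein is not removed: 1700×0.565 = 960.5 kg/s of protein enters S9.
water entering = 1700×0.205 = 348.5 kg/s; overhead removed = 0.616×348.5 = 214.68 kg/s.
Concentrate = 1700 − 214.68 = 1485.3 kg/s.
Mass fraction = 960.5/1485.3 = 0.647.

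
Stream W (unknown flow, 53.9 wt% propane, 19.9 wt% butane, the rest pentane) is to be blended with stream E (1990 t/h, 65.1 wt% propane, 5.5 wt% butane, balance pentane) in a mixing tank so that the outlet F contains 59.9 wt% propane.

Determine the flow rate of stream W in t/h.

Let W be the unknown flow. Total out = 1990 + W.
propane balance: 1295.5 + 0.539·W = 0.599·(1990 + W)
(0.539 − 0.599)·W = 0.599×1990 − 1295.5 = -103.48
W = -103.48 / -0.060 = 1724.7 t/h

1725 t/h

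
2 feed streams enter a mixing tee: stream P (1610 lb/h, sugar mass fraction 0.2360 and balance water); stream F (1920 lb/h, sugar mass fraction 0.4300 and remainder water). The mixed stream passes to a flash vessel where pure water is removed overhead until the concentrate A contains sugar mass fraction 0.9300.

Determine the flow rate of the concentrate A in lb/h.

1296 lb/h

sugar entering = 1610×0.236 + 1920×0.430 = 1205.6 lb/h.
All sugar reports to A, so A = 1205.6/0.930 = 1296.3 lb/h.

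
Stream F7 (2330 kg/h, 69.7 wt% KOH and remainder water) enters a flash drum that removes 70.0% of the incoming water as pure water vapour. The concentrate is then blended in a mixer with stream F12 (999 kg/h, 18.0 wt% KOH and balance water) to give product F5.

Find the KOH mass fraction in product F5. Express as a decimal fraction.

Vapour removed = 0.700×0.303×2330 = 494.19 kg/h; concentrate = 1835.8 kg/h.
KOH reaching the mixer = 1624 (from concentrate) + 999×0.180 = 1803.8 kg/h.
Product flow = 1835.8 + 999 = 2834.8 kg/h; KOH fraction = 0.6363.

0.6363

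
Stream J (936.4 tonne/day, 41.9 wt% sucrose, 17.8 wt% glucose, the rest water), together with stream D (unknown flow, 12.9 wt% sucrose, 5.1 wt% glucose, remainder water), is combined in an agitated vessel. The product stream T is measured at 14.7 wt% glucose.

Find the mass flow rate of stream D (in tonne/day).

302.4 tonne/day

Let D be the unknown flow. Total out = 936.4 + D.
glucose balance: 166.68 + 0.051·D = 0.147·(936.4 + D)
(0.051 − 0.147)·D = 0.147×936.4 − 166.68 = -29.028
D = -29.028 / -0.096 = 302.38 tonne/day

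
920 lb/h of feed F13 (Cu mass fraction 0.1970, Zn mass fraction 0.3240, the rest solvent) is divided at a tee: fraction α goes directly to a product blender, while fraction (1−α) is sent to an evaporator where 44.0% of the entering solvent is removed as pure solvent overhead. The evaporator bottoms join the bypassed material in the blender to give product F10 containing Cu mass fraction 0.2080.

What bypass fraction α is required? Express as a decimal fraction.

0.749

All 920×0.197 = 181.24 lb/h of Cu reaches F10, so F10 = 181.24/0.208 = 871.35 lb/h and vapour = 48.654 lb/h.
The evaporator receives (1−α)·920 of feed at 0.479 solvent and removes 0.440 of that solvent:
0.440×0.479×(1−α)×920 = 48.654
(1−α) = 48.654/193.9 = 0.2509;  α = 0.7491.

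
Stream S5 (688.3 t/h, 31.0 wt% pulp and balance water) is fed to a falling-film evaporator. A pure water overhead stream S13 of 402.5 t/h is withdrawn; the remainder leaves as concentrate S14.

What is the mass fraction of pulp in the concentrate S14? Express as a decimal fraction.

pulp is not removed: 688.3×0.310 = 213.37 t/h of pulp enters S14.
Concentrate = 688.3 − 402.5 = 285.8 t/h.
Mass fraction = 213.37/285.8 = 0.7466.

0.7466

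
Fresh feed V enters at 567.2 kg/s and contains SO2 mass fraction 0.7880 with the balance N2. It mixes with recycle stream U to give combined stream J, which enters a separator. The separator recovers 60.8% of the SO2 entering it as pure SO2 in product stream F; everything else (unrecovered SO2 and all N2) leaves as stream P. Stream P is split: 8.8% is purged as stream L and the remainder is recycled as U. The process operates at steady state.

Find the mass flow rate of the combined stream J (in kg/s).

N2 enters only via V and leaves only via the purge: 567.2×0.212 = 0.088×(N2 in P), and the separator passes all N2, so N2 in J = N2 in P = 1366.4 kg/s.
SO2 in J: m_A = 567.2×0.788 + (1−0.088)·(1−0.608)·m_A, so m_A = 446.95/0.6425 = 695.65 kg/s.
J = 695.65 + 1366.4 = 2062.1 kg/s.

2062 kg/s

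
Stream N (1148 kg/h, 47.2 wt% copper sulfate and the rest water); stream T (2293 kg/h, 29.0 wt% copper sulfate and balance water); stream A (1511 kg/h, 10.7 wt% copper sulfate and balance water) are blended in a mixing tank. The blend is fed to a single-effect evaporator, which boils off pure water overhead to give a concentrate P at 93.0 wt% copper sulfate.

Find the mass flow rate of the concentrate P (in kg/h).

copper sulfate entering = 1148×0.472 + 2293×0.290 + 1511×0.107 = 1368.5 kg/h.
All copper sulfate reports to P, so P = 1368.5/0.930 = 1471.5 kg/h.

1472 kg/h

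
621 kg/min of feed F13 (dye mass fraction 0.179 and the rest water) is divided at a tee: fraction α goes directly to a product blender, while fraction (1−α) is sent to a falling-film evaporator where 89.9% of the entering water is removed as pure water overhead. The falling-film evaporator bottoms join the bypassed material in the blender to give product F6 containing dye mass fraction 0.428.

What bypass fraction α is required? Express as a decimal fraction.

0.212

All 621×0.179 = 111.16 kg/min of dye reaches F6, so F6 = 111.16/0.428 = 259.72 kg/min and vapour = 361.28 kg/min.
The evaporator receives (1−α)·621 of feed at 0.821 water and removes 0.899 of that water:
0.899×0.821×(1−α)×621 = 361.28
(1−α) = 361.28/458.35 = 0.7882;  α = 0.2118.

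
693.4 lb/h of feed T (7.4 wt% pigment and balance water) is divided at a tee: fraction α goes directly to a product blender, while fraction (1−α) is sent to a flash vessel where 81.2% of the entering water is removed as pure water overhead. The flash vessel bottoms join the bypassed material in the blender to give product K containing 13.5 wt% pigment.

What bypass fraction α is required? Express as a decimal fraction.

0.399

All 693.4×0.074 = 51.312 lb/h of pigment reaches K, so K = 51.312/0.135 = 380.09 lb/h and vapour = 313.31 lb/h.
The evaporator receives (1−α)·693.4 of feed at 0.926 water and removes 0.812 of that water:
0.812×0.926×(1−α)×693.4 = 313.31
(1−α) = 313.31/521.38 = 0.6009;  α = 0.3991.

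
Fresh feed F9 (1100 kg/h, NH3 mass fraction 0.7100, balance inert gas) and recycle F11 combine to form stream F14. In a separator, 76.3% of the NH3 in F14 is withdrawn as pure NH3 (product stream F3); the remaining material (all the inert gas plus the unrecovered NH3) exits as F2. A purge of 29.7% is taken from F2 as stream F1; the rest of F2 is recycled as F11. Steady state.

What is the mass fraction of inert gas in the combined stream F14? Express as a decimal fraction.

0.5340

inert gas enters only via F9 and leaves only via the purge: 1100×0.290 = 0.297×(inert gas in F2), and the separator passes all inert gas, so inert gas in F14 = inert gas in F2 = 1074.1 kg/h.
NH3 in F14: m_A = 1100×0.710 + (1−0.297)·(1−0.763)·m_A, so m_A = 781/0.8334 = 937.14 kg/h.
F14 = 937.14 + 1074.1 = 2011.2 kg/h.
inert gas fraction in F14 = 1074.1/2011.2 = 0.5340.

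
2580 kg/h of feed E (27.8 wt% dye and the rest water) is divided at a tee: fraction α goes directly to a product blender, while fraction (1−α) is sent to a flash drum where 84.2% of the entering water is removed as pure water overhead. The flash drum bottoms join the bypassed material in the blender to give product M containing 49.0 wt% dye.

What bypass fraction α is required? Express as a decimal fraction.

All 2580×0.278 = 717.24 kg/h of dye reaches M, so M = 717.24/0.490 = 1463.8 kg/h and vapour = 1116.2 kg/h.
The evaporator receives (1−α)·2580 of feed at 0.722 water and removes 0.842 of that water:
0.842×0.722×(1−α)×2580 = 1116.2
(1−α) = 1116.2/1568.4 = 0.7117;  α = 0.2883.

0.288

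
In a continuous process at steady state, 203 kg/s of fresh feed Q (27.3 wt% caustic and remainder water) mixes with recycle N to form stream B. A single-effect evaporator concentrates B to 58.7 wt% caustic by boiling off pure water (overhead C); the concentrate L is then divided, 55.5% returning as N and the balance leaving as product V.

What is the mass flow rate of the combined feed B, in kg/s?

Overall caustic balance (none leaves overhead): caustic in fresh feed = caustic in product, i.e. 203×0.273 = (1−0.555)·L·0.587.
L = 55.419/(0.587×0.445) = 212.16 kg/s.
Recycle N = 0.555×212.16 = 117.75 kg/s.
Combined feed B = 203 + 117.75 = 320.75 kg/s.

320.7 kg/s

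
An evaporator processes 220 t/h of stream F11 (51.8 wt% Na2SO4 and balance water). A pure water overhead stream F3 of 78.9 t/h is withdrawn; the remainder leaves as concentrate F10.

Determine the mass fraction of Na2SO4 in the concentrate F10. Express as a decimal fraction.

Na2SO4 is not removed: 220×0.518 = 113.96 t/h of Na2SO4 enters F10.
Concentrate = 220 − 78.9 = 141.1 t/h.
Mass fraction = 113.96/141.1 = 0.808.

0.808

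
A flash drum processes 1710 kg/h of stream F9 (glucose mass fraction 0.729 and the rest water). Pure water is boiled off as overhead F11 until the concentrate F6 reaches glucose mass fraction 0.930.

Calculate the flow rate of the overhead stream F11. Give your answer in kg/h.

glucose is conserved: 1710×0.729 = 1246.6 kg/h all reports to the concentrate.
Concentrate = 1246.6/(target fraction) = 1340.4 kg/h.
Overhead = 1710 − 1340.4 = 369.58 kg/h.

369.6 kg/h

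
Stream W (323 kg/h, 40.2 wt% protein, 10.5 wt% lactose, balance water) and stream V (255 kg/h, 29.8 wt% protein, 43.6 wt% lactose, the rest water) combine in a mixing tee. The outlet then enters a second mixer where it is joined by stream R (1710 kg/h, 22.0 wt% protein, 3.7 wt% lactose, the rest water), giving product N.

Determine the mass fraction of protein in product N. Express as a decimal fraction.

Overall, product flow = 2288 kg/h.
protein in = 323×0.402 + 255×0.298 + 1710×0.220 = 582.04 kg/h.
protein fraction in N = 0.2544.

0.2544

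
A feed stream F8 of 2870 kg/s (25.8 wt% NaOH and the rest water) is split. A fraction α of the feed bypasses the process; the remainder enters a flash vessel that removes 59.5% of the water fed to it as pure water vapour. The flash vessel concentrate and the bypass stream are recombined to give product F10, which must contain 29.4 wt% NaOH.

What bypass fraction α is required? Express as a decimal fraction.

0.723

All 2870×0.258 = 740.46 kg/s of NaOH reaches F10, so F10 = 740.46/0.294 = 2518.6 kg/s and vapour = 351.43 kg/s.
The evaporator receives (1−α)·2870 of feed at 0.742 water and removes 0.595 of that water:
0.595×0.742×(1−α)×2870 = 351.43
(1−α) = 351.43/1267.1 = 0.2774;  α = 0.7226.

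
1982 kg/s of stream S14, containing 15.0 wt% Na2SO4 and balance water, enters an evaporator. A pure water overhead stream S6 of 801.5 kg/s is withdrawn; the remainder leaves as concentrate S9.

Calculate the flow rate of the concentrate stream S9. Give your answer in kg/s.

Concentrate = 1982 − 801.5 = 1180.5 kg/s.

1180 kg/s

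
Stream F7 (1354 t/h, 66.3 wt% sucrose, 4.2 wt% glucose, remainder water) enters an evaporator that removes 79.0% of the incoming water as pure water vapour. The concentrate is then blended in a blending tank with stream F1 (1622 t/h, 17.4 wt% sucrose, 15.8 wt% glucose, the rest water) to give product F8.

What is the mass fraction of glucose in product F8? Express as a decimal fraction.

0.118

Vapour removed = 0.790×0.295×1354 = 315.55 t/h; concentrate = 1038.5 t/h.
glucose reaching the mixer = 56.868 (from concentrate) + 1622×0.158 = 313.14 t/h.
Product flow = 1038.5 + 1622 = 2660.5 t/h; glucose fraction = 0.118.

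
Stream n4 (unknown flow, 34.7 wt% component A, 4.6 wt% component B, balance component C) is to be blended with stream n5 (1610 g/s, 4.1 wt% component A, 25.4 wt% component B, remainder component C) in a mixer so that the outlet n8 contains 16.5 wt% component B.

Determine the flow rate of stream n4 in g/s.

1204 g/s

Let n4 be the unknown flow. Total out = 1610 + n4.
component B balance: 408.94 + 0.046·n4 = 0.165·(1610 + n4)
(0.046 − 0.165)·n4 = 0.165×1610 − 408.94 = -143.29
n4 = -143.29 / -0.119 = 1204.1 g/s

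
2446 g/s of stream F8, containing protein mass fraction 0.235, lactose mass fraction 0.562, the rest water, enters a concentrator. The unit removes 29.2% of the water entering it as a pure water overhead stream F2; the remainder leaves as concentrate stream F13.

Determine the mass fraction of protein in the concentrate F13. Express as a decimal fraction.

0.250

protein is not removed: 2446×0.235 = 574.81 g/s of protein enters F13.
water entering = 2446×0.203 = 496.54 g/s; overhead removed = 0.292×496.54 = 144.99 g/s.
Concentrate = 2446 − 144.99 = 2301 g/s.
Mass fraction = 574.81/2301 = 0.250.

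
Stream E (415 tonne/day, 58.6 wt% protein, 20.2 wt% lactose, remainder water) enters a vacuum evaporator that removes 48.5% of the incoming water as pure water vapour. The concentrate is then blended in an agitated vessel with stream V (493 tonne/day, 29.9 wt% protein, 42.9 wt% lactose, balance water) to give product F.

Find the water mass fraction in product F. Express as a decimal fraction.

Vapour removed = 0.485×0.212×415 = 42.67 tonne/day; concentrate = 372.33 tonne/day.
water reaching the mixer = 45.31 (from concentrate) + 493×0.272 = 179.41 tonne/day.
Product flow = 372.33 + 493 = 865.33 tonne/day; water fraction = 0.2073.

0.2073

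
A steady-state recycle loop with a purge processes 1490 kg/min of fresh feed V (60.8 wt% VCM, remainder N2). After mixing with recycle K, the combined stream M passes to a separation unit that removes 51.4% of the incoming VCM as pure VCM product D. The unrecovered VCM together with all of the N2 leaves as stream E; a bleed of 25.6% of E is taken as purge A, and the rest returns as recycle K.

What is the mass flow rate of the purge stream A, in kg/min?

N2 enters only via V and leaves only via the purge: 1490×0.392 = 0.256×(N2 in E), and the separation unit passes all N2, so N2 in M = N2 in E = 2281.6 kg/min.
VCM in M: m_A = 1490×0.608 + (1−0.256)·(1−0.514)·m_A, so m_A = 905.92/0.6384 = 1419 kg/min.
E = (1−0.514)×1419 + 2281.6 = 2971.2 kg/min.
Purge A = 0.256×2971.2 = 760.63 kg/min.

760.6 kg/min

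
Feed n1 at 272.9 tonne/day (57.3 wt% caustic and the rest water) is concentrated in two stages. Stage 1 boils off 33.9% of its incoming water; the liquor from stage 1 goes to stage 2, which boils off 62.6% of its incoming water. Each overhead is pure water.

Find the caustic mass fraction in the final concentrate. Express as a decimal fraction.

0.844

water in feed = 272.9×0.427 = 116.53 tonne/day.
After stage 1: water left = (1−0.339)×116.53 = 77.025; stream total = 233.4 tonne/day.
After stage 2: water left = (1−0.626)×77.025 = 28.807; final concentrate = 185.18 tonne/day.
caustic fraction = 156.37/185.18 = 0.844.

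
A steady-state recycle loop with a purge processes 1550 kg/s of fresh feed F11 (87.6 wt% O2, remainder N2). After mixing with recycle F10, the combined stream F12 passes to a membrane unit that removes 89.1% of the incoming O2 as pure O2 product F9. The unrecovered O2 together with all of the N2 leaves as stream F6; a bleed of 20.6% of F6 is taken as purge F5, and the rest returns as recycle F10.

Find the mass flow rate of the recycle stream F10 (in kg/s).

N2 enters only via F11 and leaves only via the purge: 1550×0.124 = 0.206×(N2 in F6), and the membrane unit passes all N2, so N2 in F12 = N2 in F6 = 933.01 kg/s.
O2 in F12: m_A = 1550×0.876 + (1−0.206)·(1−0.891)·m_A, so m_A = 1357.8/0.9135 = 1486.4 kg/s.
F6 = (1−0.891)×1486.4 + 933.01 = 1095 kg/s.
Recycle F10 = (1−0.206)×1095 = 869.46 kg/s.

869.5 kg/s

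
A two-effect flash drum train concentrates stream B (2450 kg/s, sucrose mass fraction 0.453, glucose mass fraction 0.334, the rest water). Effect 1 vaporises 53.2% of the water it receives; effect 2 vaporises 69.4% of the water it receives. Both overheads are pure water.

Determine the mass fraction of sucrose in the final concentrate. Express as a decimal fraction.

0.554

water in feed = 2450×0.213 = 521.85 kg/s.
After stage 1: water left = (1−0.532)×521.85 = 244.23; stream total = 2172.4 kg/s.
After stage 2: water left = (1−0.694)×244.23 = 74.733; final concentrate = 2002.9 kg/s.
sucrose fraction = 1109.9/2002.9 = 0.554.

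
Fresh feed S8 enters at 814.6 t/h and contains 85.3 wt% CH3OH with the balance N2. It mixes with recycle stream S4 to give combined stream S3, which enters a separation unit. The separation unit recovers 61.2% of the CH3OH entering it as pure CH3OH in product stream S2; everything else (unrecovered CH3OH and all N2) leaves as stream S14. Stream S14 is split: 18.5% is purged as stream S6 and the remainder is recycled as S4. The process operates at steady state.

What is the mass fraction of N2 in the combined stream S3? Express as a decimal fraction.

0.389

N2 enters only via S8 and leaves only via the purge: 814.6×0.147 = 0.185×(N2 in S14), and the separation unit passes all N2, so N2 in S3 = N2 in S14 = 647.28 t/h.
CH3OH in S3: m_A = 814.6×0.853 + (1−0.185)·(1−0.612)·m_A, so m_A = 694.85/0.6838 = 1016.2 t/h.
S3 = 1016.2 + 647.28 = 1663.5 t/h.
N2 fraction in S3 = 647.28/1663.5 = 0.389.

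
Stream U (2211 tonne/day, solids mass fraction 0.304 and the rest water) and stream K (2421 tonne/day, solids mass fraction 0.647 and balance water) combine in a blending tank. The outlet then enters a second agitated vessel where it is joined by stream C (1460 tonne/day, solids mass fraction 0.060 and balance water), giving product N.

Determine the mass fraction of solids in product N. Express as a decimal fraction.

0.382

Overall, product flow = 6092 tonne/day.
solids in = 2211×0.304 + 2421×0.647 + 1460×0.060 = 2326.1 tonne/day.
solids fraction in N = 0.382.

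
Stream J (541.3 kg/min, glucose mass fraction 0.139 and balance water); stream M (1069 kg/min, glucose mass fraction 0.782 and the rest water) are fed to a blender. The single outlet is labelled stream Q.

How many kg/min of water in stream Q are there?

699.1 kg/min

water out = water in = 541.3×0.861 + 1069×0.218 = 699.1 kg/min.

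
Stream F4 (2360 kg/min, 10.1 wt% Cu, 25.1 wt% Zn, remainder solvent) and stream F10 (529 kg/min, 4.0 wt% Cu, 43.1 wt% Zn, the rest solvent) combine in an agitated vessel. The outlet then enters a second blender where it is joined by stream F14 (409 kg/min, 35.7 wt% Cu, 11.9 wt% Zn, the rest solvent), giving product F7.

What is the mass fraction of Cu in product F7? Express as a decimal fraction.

Overall, product flow = 3298 kg/min.
Cu in = 2360×0.101 + 529×0.040 + 409×0.357 = 405.53 kg/min.
Cu fraction in F7 = 0.123.

0.123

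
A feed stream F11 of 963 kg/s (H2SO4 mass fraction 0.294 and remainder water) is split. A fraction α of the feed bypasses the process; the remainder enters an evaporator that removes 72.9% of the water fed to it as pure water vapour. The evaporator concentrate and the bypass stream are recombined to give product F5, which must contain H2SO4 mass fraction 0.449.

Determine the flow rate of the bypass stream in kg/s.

All 963×0.294 = 283.12 kg/s of H2SO4 reaches F5, so F5 = 283.12/0.449 = 630.56 kg/s and vapour = 332.44 kg/s.
The evaporator receives (1−α)·963 of feed at 0.706 water and removes 0.729 of that water:
0.729×0.706×(1−α)×963 = 332.44
(1−α) = 332.44/495.63 = 0.6707;  α = 0.3293.
Bypass flow = 0.3293×963 = 317.08 kg/s.

317.1 kg/s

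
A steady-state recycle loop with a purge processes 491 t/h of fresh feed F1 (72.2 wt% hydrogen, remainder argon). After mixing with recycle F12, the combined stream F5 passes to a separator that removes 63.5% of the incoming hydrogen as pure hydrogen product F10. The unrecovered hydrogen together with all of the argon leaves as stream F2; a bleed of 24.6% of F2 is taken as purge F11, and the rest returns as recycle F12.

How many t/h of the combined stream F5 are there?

argon enters only via F1 and leaves only via the purge: 491×0.278 = 0.246×(argon in F2), and the separator passes all argon, so argon in F5 = argon in F2 = 554.87 t/h.
hydrogen in F5: m_A = 491×0.722 + (1−0.246)·(1−0.635)·m_A, so m_A = 354.5/0.7248 = 489.11 t/h.
F5 = 489.11 + 554.87 = 1044 t/h.

1044 t/h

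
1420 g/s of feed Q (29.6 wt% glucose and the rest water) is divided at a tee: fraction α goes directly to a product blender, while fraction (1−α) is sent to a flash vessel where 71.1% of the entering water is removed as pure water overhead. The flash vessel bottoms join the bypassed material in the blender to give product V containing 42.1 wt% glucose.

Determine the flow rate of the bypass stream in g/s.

All 1420×0.296 = 420.32 g/s of glucose reaches V, so V = 420.32/0.421 = 998.38 g/s and vapour = 421.62 g/s.
The evaporator receives (1−α)·1420 of feed at 0.704 water and removes 0.711 of that water:
0.711×0.704×(1−α)×1420 = 421.62
(1−α) = 421.62/710.77 = 0.5932;  α = 0.4068.
Bypass flow = 0.4068×1420 = 577.69 g/s.

577.7 g/s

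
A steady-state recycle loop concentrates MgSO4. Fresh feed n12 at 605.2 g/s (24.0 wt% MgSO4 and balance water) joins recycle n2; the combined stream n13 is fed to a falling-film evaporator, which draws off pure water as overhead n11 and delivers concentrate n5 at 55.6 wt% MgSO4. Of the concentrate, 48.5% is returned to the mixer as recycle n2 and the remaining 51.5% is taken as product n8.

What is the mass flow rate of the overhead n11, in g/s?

Overall MgSO4 balance (none leaves overhead): MgSO4 in fresh feed = MgSO4 in product, i.e. 605.2×0.240 = (1−0.485)·n5·0.556.
n5 = 145.25/(0.556×0.515) = 507.26 g/s.
Recycle n2 = 0.485×507.26 = 246.02 g/s.
Combined feed n13 = 605.2 + 246.02 = 851.22 g/s.
Overhead n11 = n13 − n5 = 851.22 − 507.26 = 343.96 g/s.

344 g/s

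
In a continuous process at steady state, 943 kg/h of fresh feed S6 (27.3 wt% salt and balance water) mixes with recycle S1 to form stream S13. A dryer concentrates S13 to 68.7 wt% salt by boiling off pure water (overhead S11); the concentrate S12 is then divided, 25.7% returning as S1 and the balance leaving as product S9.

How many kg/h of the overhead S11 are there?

Overall salt balance (none leaves overhead): salt in fresh feed = salt in product, i.e. 943×0.273 = (1−0.257)·S12·0.687.
S12 = 257.44/(0.687×0.743) = 504.35 kg/h.
Recycle S1 = 0.257×504.35 = 129.62 kg/h.
Combined feed S13 = 943 + 129.62 = 1072.6 kg/h.
Overhead S11 = S13 − S12 = 1072.6 − 504.35 = 568.27 kg/h.

568.3 kg/h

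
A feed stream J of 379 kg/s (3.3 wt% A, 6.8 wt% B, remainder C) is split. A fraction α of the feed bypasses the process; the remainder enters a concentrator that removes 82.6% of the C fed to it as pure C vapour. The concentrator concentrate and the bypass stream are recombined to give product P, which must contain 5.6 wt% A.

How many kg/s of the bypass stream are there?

All 379×0.033 = 12.507 kg/s of A reaches P, so P = 12.507/0.056 = 223.34 kg/s and vapour = 155.66 kg/s.
The evaporator receives (1−α)·379 of feed at 0.899 C and removes 0.826 of that C:
0.826×0.899×(1−α)×379 = 155.66
(1−α) = 155.66/281.44 = 0.5531;  α = 0.4469.
Bypass flow = 0.4469×379 = 169.38 kg/s.

169.4 kg/s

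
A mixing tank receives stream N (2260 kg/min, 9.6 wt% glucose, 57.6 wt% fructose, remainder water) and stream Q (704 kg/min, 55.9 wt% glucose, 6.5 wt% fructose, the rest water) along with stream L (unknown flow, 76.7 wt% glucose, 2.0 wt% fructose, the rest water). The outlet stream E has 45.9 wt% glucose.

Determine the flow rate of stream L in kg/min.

Let L be the unknown flow. Total out = 2964 + L.
glucose balance: 610.5 + 0.767·L = 0.459·(2964 + L)
(0.767 − 0.459)·L = 0.459×2964 − 610.5 = 749.98
L = 749.98 / 0.308 = 2435 kg/min

2435 kg/min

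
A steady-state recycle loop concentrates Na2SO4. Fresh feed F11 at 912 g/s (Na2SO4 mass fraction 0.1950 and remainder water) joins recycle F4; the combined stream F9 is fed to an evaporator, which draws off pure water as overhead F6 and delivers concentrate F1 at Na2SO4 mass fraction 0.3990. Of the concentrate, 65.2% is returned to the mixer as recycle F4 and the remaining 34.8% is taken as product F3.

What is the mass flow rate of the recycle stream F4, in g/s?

Overall Na2SO4 balance (none leaves overhead): Na2SO4 in fresh feed = Na2SO4 in product, i.e. 912×0.195 = (1−0.652)·F1·0.399.
F1 = 177.84/(0.399×0.348) = 1280.8 g/s.
Recycle F4 = 0.652×1280.8 = 835.07 g/s.

835.1 g/s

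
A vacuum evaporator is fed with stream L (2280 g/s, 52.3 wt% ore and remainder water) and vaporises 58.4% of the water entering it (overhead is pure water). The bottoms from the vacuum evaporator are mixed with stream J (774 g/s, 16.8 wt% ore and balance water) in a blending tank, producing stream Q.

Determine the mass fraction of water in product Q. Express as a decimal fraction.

Vapour removed = 0.584×0.477×2280 = 635.14 g/s; concentrate = 1644.9 g/s.
water reaching the mixer = 452.42 (from concentrate) + 774×0.832 = 1096.4 g/s.
Product flow = 1644.9 + 774 = 2418.9 g/s; water fraction = 0.453.

0.453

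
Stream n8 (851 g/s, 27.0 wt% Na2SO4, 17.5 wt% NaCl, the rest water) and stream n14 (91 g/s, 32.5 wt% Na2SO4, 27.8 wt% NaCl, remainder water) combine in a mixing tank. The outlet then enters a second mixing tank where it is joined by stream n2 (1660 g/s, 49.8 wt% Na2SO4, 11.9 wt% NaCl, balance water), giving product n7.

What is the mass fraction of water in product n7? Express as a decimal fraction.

Overall, product flow = 2602 g/s.
water in = 851×0.555 + 91×0.397 + 1660×0.383 = 1144.2 g/s.
water fraction in n7 = 0.4397.

0.4397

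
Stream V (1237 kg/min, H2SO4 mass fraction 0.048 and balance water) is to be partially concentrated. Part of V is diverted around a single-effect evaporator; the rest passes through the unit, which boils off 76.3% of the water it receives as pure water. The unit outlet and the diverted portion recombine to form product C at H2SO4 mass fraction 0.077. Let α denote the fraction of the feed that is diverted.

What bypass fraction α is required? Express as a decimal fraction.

All 1237×0.048 = 59.376 kg/min of H2SO4 reaches C, so C = 59.376/0.077 = 771.12 kg/min and vapour = 465.88 kg/min.
The evaporator receives (1−α)·1237 of feed at 0.952 water and removes 0.763 of that water:
0.763×0.952×(1−α)×1237 = 465.88
(1−α) = 465.88/898.53 = 0.5185;  α = 0.4815.

0.482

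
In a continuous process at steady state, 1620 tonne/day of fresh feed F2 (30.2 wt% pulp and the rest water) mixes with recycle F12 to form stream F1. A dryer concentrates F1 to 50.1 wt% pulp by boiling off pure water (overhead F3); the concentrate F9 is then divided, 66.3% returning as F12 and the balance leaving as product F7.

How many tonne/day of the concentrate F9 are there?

2898 tonne/day

Overall pulp balance (none leaves overhead): pulp in fresh feed = pulp in product, i.e. 1620×0.302 = (1−0.663)·F9·0.501.
F9 = 489.24/(0.501×0.337) = 2897.7 tonne/day.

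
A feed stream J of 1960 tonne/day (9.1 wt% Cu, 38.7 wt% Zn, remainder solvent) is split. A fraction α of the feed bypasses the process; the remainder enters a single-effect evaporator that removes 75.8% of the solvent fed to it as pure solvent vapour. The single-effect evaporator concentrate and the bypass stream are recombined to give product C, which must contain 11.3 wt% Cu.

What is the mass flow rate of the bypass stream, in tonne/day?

995.6 tonne/day

All 1960×0.091 = 178.36 tonne/day of Cu reaches C, so C = 178.36/0.113 = 1578.4 tonne/day and vapour = 381.59 tonne/day.
The evaporator receives (1−α)·1960 of feed at 0.522 solvent and removes 0.758 of that solvent:
0.758×0.522×(1−α)×1960 = 381.59
(1−α) = 381.59/775.52 = 0.4920;  α = 0.5080.
Bypass flow = 0.5080×1960 = 995.59 tonne/day.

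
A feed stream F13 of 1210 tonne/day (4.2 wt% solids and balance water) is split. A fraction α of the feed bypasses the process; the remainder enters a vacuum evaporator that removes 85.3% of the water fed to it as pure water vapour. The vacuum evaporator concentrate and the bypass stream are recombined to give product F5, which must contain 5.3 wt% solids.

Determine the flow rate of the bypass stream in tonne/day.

All 1210×0.042 = 50.82 tonne/day of solids reaches F5, so F5 = 50.82/0.053 = 958.87 tonne/day and vapour = 251.13 tonne/day.
The evaporator receives (1−α)·1210 of feed at 0.958 water and removes 0.853 of that water:
0.853×0.958×(1−α)×1210 = 251.13
(1−α) = 251.13/988.78 = 0.2540;  α = 0.7460.
Bypass flow = 0.7460×1210 = 902.68 tonne/day.

902.7 tonne/day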